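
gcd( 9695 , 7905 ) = 5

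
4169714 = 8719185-4549471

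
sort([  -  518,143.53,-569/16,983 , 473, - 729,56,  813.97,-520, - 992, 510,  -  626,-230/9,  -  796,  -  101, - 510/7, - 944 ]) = [-992,  -  944,-796,-729,-626,-520, - 518,-101 ,- 510/7,- 569/16, - 230/9,56,143.53,  473, 510, 813.97, 983]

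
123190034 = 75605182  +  47584852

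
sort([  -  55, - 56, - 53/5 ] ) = [-56,-55,  -  53/5]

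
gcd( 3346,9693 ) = 1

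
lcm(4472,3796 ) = 326456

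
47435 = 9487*5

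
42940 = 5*8588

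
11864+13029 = 24893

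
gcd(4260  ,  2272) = 284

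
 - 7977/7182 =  - 2 + 2129/2394 = - 1.11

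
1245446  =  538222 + 707224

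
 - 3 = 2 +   -  5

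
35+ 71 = 106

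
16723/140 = 119  +  9/20 =119.45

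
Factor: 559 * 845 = 5^1*13^3*43^1 = 472355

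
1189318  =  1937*614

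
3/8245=3/8245=0.00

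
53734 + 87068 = 140802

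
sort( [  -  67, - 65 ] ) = [ - 67,-65]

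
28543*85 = 2426155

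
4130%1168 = 626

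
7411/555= 13 +196/555= 13.35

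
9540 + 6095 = 15635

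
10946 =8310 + 2636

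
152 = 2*76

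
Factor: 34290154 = 2^1*31^1 * 553067^1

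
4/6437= 4/6437 =0.00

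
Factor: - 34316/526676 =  - 23/353 = - 23^1*353^( - 1 ) 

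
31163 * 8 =249304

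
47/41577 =47/41577 = 0.00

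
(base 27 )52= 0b10001001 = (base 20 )6h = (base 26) 57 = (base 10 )137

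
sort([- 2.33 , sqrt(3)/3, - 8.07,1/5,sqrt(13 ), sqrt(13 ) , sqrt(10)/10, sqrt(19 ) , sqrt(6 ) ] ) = [ - 8.07,  -  2.33,1/5,sqrt( 10 ) /10, sqrt(  3 )/3,sqrt(6) , sqrt( 13 ),  sqrt(13), sqrt(19) ] 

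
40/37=40/37 = 1.08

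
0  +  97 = 97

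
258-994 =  - 736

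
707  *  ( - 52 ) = - 36764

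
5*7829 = 39145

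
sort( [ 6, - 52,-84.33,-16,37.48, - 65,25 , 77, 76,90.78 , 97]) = [ - 84.33,  -  65, - 52 , - 16, 6,25,37.48,76 , 77, 90.78,  97]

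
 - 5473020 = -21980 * 249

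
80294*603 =48417282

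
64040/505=126 + 82/101 = 126.81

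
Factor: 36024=2^3*3^1*19^1*79^1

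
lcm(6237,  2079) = 6237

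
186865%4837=3059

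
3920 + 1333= 5253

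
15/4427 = 15/4427 = 0.00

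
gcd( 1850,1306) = 2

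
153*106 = 16218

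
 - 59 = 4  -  63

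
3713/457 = 8 + 57/457 =8.12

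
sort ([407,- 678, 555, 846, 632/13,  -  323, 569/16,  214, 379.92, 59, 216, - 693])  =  [ - 693  , - 678,-323, 569/16, 632/13,59, 214, 216, 379.92, 407, 555, 846 ]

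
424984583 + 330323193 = 755307776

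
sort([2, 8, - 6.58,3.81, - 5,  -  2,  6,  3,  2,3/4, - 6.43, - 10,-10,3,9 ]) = [-10, - 10, - 6.58,-6.43, - 5 , - 2,3/4,  2,2,3,3,3.81,6, 8,  9]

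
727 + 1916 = 2643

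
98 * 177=17346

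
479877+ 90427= 570304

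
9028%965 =343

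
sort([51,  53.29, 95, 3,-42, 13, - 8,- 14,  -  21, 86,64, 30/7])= [ - 42,-21,-14,- 8, 3,30/7, 13, 51,53.29, 64,86,95]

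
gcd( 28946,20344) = 2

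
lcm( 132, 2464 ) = 7392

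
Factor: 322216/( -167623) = -2^3*40277^1 * 167623^(-1)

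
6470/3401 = 1 + 3069/3401 = 1.90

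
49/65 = 49/65=0.75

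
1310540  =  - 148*( - 8855 ) 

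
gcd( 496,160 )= 16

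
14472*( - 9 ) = -130248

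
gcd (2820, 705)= 705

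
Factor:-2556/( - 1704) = 2^( - 1 )* 3^1 = 3/2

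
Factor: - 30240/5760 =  - 21/4 = - 2^( - 2 ) *3^1 * 7^1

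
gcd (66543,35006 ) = 1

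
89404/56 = 1596 + 1/2 = 1596.50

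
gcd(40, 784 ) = 8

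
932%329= 274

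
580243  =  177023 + 403220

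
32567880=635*51288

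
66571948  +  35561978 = 102133926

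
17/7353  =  17/7353 = 0.00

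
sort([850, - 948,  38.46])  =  [-948,38.46,850 ] 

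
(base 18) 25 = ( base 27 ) 1e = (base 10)41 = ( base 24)1H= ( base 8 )51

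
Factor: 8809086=2^1*3^1*11^1*13^1*10267^1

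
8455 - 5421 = 3034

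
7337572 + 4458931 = 11796503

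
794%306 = 182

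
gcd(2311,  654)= 1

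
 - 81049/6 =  - 13509 + 5/6 = - 13508.17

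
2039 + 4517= 6556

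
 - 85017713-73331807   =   - 158349520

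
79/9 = 8 + 7/9 = 8.78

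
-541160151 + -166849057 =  - 708009208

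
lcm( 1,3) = 3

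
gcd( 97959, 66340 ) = 1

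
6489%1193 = 524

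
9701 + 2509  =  12210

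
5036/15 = 5036/15 = 335.73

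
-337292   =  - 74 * 4558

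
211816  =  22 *9628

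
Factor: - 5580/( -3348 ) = 3^ ( - 1 )*5^1 = 5/3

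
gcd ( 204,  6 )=6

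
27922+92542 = 120464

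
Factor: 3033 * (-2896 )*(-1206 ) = 2^5*3^4*67^1*181^1* 337^1 =10592983008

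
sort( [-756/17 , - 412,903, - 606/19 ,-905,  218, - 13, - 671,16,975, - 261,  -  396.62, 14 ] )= [ - 905 , - 671, - 412, - 396.62,  -  261,  -  756/17 , - 606/19 , - 13 , 14,16, 218, 903, 975 ]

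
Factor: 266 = 2^1  *  7^1*19^1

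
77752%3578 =2614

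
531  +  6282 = 6813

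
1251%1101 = 150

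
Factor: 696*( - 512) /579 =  - 2^12*29^1*193^( -1) = - 118784/193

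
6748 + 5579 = 12327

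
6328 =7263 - 935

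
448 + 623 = 1071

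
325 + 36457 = 36782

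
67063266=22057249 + 45006017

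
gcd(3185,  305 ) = 5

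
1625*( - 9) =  -14625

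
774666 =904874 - 130208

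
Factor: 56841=3^1*18947^1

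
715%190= 145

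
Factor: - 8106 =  - 2^1*3^1*7^1*193^1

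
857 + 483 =1340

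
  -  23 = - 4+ - 19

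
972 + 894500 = 895472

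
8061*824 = 6642264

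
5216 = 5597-381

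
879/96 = 9+ 5/32 = 9.16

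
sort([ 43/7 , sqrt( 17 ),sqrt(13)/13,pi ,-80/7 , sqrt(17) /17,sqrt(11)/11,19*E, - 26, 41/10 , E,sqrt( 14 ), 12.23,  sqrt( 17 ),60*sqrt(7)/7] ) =[ - 26, - 80/7,sqrt(17 )/17, sqrt( 13) /13,sqrt(11 )/11,E,pi,  sqrt( 14) , 41/10, sqrt( 17),sqrt( 17 ), 43/7, 12.23 , 60*sqrt(7 )/7, 19*E]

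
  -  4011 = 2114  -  6125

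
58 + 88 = 146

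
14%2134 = 14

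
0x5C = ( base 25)3h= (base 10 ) 92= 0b1011100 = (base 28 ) 38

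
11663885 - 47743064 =  -  36079179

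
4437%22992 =4437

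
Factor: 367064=2^3*17^1*2699^1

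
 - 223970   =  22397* ( - 10)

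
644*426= 274344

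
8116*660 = 5356560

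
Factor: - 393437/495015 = - 3^( - 1)*5^( - 1)*11^1*47^1*61^ ( - 1 )*541^(-1 ) * 761^1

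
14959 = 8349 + 6610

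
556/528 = 1 + 7/132 = 1.05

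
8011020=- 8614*( - 930) 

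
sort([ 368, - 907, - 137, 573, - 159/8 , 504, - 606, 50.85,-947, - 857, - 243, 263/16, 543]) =[ - 947, - 907, - 857, - 606, - 243, - 137, - 159/8, 263/16,50.85, 368,504, 543, 573 ] 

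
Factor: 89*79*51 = 358581 = 3^1*17^1*79^1*89^1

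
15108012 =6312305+8795707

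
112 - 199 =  - 87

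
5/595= 1/119 =0.01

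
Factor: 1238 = 2^1*619^1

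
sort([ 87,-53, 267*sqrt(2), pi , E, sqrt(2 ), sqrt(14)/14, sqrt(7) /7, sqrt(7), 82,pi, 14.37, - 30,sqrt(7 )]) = [ - 53, - 30, sqrt(14)/14, sqrt(7)/7, sqrt(2),sqrt( 7), sqrt( 7), E,pi, pi , 14.37, 82,87, 267*sqrt(2 )]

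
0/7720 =0  =  0.00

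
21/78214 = 21/78214 = 0.00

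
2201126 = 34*64739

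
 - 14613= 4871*( - 3 ) 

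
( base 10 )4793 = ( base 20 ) BJD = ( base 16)12b9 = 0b1001010111001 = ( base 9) 6515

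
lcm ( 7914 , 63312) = 63312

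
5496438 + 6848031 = 12344469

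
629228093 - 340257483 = 288970610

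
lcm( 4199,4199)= 4199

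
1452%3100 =1452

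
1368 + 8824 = 10192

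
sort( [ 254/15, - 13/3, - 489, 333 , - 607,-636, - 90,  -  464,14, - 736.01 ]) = [-736.01, - 636, - 607, - 489, - 464,-90, - 13/3,14, 254/15,333]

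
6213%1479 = 297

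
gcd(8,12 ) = 4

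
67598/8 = 33799/4 =8449.75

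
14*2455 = 34370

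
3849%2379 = 1470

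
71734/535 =71734/535= 134.08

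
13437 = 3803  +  9634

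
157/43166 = 157/43166 =0.00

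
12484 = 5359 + 7125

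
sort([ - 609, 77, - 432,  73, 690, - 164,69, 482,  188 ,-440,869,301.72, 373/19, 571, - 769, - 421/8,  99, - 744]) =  [  -  769, - 744 , - 609, - 440,-432, - 164, - 421/8,373/19, 69, 73,77, 99, 188,301.72,482 , 571,690, 869 ] 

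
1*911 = 911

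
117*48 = 5616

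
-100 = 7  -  107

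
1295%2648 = 1295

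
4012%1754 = 504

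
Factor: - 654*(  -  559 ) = 2^1  *3^1*13^1*43^1*109^1 =365586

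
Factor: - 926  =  -2^1*463^1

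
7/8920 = 7/8920 = 0.00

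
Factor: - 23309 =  - 11^1*13^1*163^1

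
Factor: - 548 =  - 2^2*137^1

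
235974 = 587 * 402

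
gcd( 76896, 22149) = 9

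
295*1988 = 586460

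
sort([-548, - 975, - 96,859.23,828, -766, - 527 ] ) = [ - 975,-766, - 548, -527,-96, 828,859.23]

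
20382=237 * 86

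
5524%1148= 932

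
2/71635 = 2/71635 = 0.00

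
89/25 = 89/25 = 3.56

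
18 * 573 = 10314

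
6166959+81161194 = 87328153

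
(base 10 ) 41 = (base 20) 21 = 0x29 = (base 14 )2D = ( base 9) 45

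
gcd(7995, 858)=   39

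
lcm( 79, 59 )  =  4661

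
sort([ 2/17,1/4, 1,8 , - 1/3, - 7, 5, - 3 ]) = [ - 7,  -  3, - 1/3,2/17 , 1/4, 1, 5, 8]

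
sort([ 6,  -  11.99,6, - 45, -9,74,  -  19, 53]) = [ - 45,  -  19,- 11.99 ,  -  9,6, 6,53, 74] 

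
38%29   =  9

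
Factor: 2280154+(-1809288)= 470866= 2^1 * 11^1*17^1*1259^1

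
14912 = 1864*8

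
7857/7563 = 2619/2521 = 1.04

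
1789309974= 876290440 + 913019534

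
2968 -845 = 2123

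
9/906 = 3/302 = 0.01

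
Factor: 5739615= 3^2 * 5^1*7^2*19^1*137^1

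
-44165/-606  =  72+533/606 = 72.88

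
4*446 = 1784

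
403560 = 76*5310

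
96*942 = 90432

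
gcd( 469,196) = 7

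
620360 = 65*9544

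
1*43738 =43738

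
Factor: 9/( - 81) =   -  3^ ( - 2) = - 1/9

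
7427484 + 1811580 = 9239064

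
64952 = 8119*8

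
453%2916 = 453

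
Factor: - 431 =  - 431^1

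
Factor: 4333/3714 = 2^( - 1 )*3^( - 1)*7^1 = 7/6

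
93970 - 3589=90381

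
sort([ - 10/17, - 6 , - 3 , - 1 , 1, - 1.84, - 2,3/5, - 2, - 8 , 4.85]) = [ - 8, - 6 , - 3, - 2, - 2,- 1.84, - 1,-10/17 , 3/5,1,4.85]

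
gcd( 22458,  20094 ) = 1182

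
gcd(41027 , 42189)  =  7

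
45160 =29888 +15272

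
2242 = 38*59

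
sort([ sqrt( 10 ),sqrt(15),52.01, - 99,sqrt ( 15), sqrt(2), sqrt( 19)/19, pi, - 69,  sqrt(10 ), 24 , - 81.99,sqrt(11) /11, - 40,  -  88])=[ - 99, - 88, - 81.99,-69, - 40,sqrt(19 )/19,sqrt(11)/11, sqrt( 2),pi,sqrt(10 ),sqrt(10),sqrt(15),sqrt(15),  24, 52.01 ]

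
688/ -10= -69 +1/5= -68.80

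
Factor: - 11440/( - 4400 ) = 5^( - 1 )*13^1 = 13/5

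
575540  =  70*8222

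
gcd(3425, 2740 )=685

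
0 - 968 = -968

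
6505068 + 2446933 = 8952001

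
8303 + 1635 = 9938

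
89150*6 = 534900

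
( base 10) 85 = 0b1010101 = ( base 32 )2L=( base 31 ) 2N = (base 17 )50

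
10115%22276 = 10115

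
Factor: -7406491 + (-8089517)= - 15496008  =  -2^3*3^1*11^1*79^1*743^1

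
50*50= 2500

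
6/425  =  6/425 = 0.01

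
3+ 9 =12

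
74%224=74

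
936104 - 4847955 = -3911851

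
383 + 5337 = 5720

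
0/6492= 0=0.00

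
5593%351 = 328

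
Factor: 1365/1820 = 2^(  -  2)*3^1 =3/4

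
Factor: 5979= 3^1*1993^1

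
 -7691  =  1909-9600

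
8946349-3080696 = 5865653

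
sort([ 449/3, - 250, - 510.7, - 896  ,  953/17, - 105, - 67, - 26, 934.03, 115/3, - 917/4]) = [ - 896, - 510.7, - 250, - 917/4,-105,- 67, -26, 115/3,953/17,449/3,934.03] 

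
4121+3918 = 8039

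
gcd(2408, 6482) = 14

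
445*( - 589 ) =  - 262105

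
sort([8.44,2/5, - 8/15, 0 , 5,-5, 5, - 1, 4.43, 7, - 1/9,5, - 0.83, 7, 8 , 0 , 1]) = [ - 5, - 1 , - 0.83, - 8/15, - 1/9,0, 0,  2/5,1, 4.43, 5,5,5, 7,7,8, 8.44]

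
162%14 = 8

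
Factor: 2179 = 2179^1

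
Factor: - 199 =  - 199^1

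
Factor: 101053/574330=139/790 = 2^( - 1)  *5^( - 1)*79^ (-1) * 139^1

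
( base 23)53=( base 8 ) 166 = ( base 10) 118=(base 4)1312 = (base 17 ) 6g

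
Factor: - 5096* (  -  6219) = 2^3 * 3^2*7^2*13^1 * 691^1 =31692024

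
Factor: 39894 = 2^1*3^1*61^1*109^1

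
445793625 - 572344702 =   -  126551077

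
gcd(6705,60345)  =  6705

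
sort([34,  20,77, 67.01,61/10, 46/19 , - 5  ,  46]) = [ - 5,46/19, 61/10,20,34,46,67.01, 77 ]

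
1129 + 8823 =9952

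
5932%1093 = 467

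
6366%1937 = 555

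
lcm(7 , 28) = 28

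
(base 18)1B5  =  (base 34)FH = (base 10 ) 527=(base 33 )FW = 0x20F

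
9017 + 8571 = 17588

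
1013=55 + 958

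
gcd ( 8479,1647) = 61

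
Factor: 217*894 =2^1 * 3^1*7^1 * 31^1*149^1= 193998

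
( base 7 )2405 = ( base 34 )Q3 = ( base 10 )887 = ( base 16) 377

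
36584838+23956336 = 60541174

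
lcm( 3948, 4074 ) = 382956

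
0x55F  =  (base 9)1787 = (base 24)297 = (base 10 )1375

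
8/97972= 2/24493 = 0.00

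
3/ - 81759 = - 1/27253= - 0.00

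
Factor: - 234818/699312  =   - 2^( - 3)*3^( - 1)*17^ (  -  1)*137^1 = - 137/408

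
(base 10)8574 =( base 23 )g4i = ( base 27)BKF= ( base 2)10000101111110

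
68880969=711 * 96879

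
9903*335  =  3317505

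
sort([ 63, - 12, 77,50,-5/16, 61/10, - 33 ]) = [-33,-12,-5/16,61/10, 50, 63, 77 ]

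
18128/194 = 9064/97  =  93.44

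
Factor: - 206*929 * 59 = - 11291066 = - 2^1*59^1*103^1*929^1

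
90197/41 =90197/41= 2199.93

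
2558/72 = 35 + 19/36  =  35.53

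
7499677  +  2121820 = 9621497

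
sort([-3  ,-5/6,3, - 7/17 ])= [ - 3, -5/6,- 7/17, 3 ]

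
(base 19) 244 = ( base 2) 1100100010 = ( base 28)10i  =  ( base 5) 11202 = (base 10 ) 802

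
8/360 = 1/45 = 0.02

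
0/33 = 0 = 0.00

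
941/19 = 49+10/19 =49.53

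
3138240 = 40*78456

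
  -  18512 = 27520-46032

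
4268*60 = 256080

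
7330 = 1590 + 5740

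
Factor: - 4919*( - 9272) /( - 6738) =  - 22804484/3369 = - 2^2*3^(  -  1 )*19^1*61^1*1123^( - 1)  *4919^1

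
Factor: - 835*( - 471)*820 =322493700 = 2^2 * 3^1*5^2 * 41^1 * 157^1 * 167^1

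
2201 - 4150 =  - 1949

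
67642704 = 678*99768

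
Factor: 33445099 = 43^1*83^1*9371^1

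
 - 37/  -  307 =37/307 = 0.12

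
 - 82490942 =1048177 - 83539119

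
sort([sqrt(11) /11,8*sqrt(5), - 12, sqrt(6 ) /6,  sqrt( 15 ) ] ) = [ - 12, sqrt ( 11 )/11, sqrt(6) /6, sqrt( 15),8 * sqrt(5)] 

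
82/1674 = 41/837= 0.05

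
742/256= 371/128 = 2.90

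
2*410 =820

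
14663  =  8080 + 6583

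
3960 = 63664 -59704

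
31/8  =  31/8 = 3.88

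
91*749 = 68159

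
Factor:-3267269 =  - 43^1*75983^1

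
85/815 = 17/163 = 0.10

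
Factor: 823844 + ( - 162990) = 2^1*330427^1 = 660854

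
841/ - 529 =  - 841/529 = - 1.59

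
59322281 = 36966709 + 22355572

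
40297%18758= 2781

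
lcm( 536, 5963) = 47704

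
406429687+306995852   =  713425539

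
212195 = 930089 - 717894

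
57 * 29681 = 1691817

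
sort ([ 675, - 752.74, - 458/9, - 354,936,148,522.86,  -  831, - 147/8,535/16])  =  [ - 831, - 752.74,- 354 , - 458/9, - 147/8,535/16,148, 522.86, 675 , 936]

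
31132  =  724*43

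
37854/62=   610 + 17/31 = 610.55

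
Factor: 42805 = 5^1*7^1*1223^1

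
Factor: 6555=3^1* 5^1*19^1*23^1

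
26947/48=26947/48 = 561.40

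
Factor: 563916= 2^2 * 3^1 * 46993^1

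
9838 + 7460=17298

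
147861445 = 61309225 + 86552220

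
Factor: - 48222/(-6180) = 2^(-1)  *3^2*5^( - 1)*19^1*47^1*103^( - 1) = 8037/1030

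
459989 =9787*47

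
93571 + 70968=164539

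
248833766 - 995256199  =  -746422433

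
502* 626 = 314252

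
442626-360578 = 82048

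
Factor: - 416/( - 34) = 208/17 = 2^4 * 13^1*17^( - 1 )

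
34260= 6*5710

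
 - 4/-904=1/226 = 0.00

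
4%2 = 0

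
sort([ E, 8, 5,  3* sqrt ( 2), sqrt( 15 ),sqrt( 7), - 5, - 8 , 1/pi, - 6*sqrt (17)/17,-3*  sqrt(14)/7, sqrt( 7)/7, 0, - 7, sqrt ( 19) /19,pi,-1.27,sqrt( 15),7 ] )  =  [ - 8 , - 7, - 5,-3* sqrt( 14)/7, - 6*sqrt( 17)/17 , - 1.27, 0,sqrt( 19)/19, 1/pi, sqrt( 7)/7,sqrt( 7 ), E, pi,sqrt( 15), sqrt( 15), 3*sqrt( 2 ),5,7, 8]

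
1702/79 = 1702/79 = 21.54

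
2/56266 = 1/28133 =0.00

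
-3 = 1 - 4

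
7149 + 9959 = 17108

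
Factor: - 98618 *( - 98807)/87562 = 4872074363/43781 = 13^1*3793^1*43781^( - 1) * 98807^1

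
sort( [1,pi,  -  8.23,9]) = [ - 8.23,1,pi,9] 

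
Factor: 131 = 131^1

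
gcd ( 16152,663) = 3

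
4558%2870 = 1688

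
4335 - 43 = 4292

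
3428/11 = 3428/11  =  311.64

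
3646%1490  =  666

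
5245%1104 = 829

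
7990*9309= 74378910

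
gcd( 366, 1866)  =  6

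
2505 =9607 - 7102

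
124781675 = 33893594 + 90888081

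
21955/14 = 1568 + 3/14 = 1568.21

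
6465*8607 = 55644255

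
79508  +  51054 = 130562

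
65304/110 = 32652/55 = 593.67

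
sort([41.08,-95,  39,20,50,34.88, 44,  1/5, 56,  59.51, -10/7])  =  [ - 95 ,-10/7, 1/5,20,34.88,  39,41.08,44,50,56,  59.51] 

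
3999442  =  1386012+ 2613430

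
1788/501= 3+95/167 = 3.57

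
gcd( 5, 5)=5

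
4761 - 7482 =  - 2721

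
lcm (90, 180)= 180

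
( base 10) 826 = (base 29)SE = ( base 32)pq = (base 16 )33a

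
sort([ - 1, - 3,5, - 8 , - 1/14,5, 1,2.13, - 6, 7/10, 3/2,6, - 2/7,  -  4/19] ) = [ - 8,  -  6, - 3, - 1, - 2/7, - 4/19, - 1/14, 7/10,  1,3/2,2.13, 5,5,6]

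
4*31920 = 127680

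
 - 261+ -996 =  - 1257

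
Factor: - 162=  - 2^1 * 3^4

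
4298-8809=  - 4511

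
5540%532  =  220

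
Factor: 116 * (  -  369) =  - 2^2*3^2*29^1 * 41^1 = - 42804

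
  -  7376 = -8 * 922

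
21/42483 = 1/2023 = 0.00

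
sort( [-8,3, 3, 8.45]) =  [ - 8, 3, 3, 8.45 ] 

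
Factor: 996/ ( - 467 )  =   - 2^2 * 3^1 * 83^1*467^( - 1 )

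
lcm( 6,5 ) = 30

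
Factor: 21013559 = 7^1 * 23^1 * 47^1 * 2777^1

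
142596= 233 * 612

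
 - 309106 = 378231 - 687337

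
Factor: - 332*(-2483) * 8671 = 7147990876 = 2^2*13^2 * 23^1*29^1*83^1*191^1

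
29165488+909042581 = 938208069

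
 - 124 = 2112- 2236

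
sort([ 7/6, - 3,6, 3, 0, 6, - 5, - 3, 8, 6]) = [ - 5  , - 3, - 3,0, 7/6,3,6, 6,6, 8]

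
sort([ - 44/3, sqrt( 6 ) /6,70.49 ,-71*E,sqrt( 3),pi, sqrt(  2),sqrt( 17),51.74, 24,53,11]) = [  -  71*E, -44/3,sqrt (6)/6, sqrt( 2), sqrt(3) , pi,sqrt(17 ),11,24,51.74, 53, 70.49]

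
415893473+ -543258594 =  - 127365121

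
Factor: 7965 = 3^3  *5^1*59^1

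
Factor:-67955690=-2^1*5^1*11^1*383^1*1613^1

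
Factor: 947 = 947^1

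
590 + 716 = 1306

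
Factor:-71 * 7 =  - 497 = - 7^1*71^1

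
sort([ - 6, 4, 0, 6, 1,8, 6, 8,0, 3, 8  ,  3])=[ - 6, 0,0,1, 3, 3, 4, 6,6, 8,8,8] 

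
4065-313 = 3752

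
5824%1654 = 862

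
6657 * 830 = 5525310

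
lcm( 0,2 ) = 0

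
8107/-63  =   - 8107/63=- 128.68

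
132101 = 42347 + 89754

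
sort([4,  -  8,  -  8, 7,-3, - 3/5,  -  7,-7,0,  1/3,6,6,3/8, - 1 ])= [-8, - 8, - 7, - 7,-3, - 1, -3/5,  0,1/3, 3/8,4,6 , 6,7 ] 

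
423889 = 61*6949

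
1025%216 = 161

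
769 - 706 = 63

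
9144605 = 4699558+4445047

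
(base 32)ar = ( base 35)9W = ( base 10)347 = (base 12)24b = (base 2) 101011011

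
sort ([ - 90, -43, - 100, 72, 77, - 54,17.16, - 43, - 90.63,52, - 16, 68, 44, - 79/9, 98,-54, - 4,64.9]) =[ - 100, - 90.63  , - 90, - 54, - 54, - 43, - 43, - 16,- 79/9, - 4, 17.16, 44, 52, 64.9,68, 72,77, 98 ]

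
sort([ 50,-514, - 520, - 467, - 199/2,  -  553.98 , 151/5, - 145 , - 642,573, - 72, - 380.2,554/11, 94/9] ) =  [  -  642, - 553.98,-520 , - 514, - 467, - 380.2,-145,- 199/2, - 72, 94/9, 151/5, 50,554/11,573]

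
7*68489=479423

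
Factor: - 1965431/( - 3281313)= 3^(- 1) * 7^ ( - 1 ) * 13^1*31^1*4877^1*156253^( - 1)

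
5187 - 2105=3082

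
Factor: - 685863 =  - 3^2*76207^1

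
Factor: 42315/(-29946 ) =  - 2^(  -  1)*5^1*13^1*23^ (-1) = - 65/46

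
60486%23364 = 13758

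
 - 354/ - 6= 59+0/1 = 59.00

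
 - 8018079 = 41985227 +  - 50003306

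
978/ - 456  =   - 163/76 = -2.14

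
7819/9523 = 7819/9523 = 0.82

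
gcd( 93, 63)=3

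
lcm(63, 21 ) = 63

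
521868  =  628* 831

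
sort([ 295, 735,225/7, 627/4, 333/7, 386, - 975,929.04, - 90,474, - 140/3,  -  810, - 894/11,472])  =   [ - 975, - 810, - 90, -894/11, - 140/3, 225/7, 333/7, 627/4,295,386, 472,  474, 735, 929.04] 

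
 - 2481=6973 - 9454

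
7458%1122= 726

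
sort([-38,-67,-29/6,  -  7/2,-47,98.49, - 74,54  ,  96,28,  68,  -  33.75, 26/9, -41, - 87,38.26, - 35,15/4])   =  [-87, - 74, - 67, - 47, - 41, - 38,  -  35, - 33.75,-29/6,-7/2, 26/9, 15/4, 28,38.26,54, 68,96,98.49 ]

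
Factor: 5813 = 5813^1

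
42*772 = 32424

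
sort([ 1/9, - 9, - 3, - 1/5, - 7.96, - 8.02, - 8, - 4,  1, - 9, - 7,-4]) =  [ - 9, - 9, - 8.02 , - 8, - 7.96, -7,-4, - 4 , - 3, - 1/5,  1/9,1] 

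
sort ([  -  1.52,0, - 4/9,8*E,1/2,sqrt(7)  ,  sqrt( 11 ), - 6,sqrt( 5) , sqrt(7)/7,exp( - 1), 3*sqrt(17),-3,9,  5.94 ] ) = [-6,-3,-1.52, - 4/9, 0,  exp(-1),sqrt( 7 ) /7,1/2,sqrt(5), sqrt(7 ), sqrt( 11),5.94, 9 , 3 * sqrt(17),  8*E]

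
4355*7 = 30485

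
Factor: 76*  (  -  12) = - 2^4 * 3^1*19^1 = - 912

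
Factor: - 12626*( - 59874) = 2^2 * 3^1*17^1*59^1*107^1*587^1 =755969124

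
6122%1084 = 702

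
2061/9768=687/3256= 0.21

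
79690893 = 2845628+76845265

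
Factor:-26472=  - 2^3*3^1  *  1103^1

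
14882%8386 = 6496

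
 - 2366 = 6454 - 8820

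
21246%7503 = 6240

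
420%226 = 194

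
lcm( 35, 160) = 1120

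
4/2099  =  4/2099 = 0.00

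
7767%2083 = 1518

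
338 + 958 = 1296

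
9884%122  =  2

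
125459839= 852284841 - 726825002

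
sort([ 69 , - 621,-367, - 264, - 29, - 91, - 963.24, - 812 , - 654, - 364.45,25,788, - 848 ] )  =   [ - 963.24, - 848, - 812, - 654, - 621,- 367, - 364.45, - 264, - 91, - 29, 25, 69, 788]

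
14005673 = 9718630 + 4287043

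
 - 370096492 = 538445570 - 908542062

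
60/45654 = 10/7609= 0.00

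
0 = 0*87032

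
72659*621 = 45121239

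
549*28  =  15372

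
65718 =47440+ 18278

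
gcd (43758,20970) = 18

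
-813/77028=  - 271/25676 = - 0.01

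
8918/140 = 63 + 7/10 = 63.70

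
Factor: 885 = 3^1*5^1 * 59^1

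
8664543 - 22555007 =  - 13890464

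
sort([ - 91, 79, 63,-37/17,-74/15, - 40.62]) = [-91,-40.62, - 74/15, -37/17,63, 79]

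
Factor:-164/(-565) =2^2*5^( - 1)*41^1*113^(  -  1 )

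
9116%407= 162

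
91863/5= 91863/5 = 18372.60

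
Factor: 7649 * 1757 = 13439293 = 7^1*251^1*7649^1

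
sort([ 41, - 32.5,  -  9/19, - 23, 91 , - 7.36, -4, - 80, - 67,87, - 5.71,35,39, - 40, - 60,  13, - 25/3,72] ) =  [- 80, - 67, - 60, - 40, - 32.5,  -  23, - 25/3, - 7.36,-5.71,-4, - 9/19, 13,35,  39,41, 72,87,91]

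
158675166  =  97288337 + 61386829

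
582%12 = 6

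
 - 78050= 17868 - 95918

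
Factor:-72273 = - 3^1 *24091^1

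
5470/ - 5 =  - 1094 + 0/1 = - 1094.00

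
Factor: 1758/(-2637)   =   - 2^1 * 3^( - 1) = -2/3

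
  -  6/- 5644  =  3/2822 = 0.00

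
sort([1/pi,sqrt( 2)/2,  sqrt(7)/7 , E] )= [1/pi, sqrt(7)/7,sqrt (2) /2,E ] 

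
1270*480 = 609600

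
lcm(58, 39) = 2262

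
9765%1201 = 157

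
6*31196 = 187176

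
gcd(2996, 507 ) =1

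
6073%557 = 503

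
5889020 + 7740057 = 13629077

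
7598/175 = 43 + 73/175 =43.42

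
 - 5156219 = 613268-5769487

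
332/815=332/815 = 0.41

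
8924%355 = 49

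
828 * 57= 47196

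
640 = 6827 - 6187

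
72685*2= 145370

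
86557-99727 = -13170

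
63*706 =44478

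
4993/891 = 5 + 538/891 = 5.60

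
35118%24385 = 10733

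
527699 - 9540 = 518159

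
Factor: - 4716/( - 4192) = 9/8 = 2^( - 3)*3^2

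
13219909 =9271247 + 3948662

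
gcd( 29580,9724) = 68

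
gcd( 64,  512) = 64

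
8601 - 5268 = 3333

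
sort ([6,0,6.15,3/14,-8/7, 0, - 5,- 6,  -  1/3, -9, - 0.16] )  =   [ - 9, - 6, - 5, - 8/7 , - 1/3,-0.16,0,0, 3/14,6,6.15]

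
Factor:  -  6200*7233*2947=  -  2^3*3^1*5^2*7^1 * 31^1 * 421^1  *2411^1 =- 132157036200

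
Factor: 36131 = 36131^1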